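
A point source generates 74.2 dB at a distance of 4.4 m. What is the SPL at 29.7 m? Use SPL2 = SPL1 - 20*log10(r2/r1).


r2/r1 = 29.7/4.4 = 6.75
Correction = 20*log10(6.75) = 16.5861 dB
SPL2 = 74.2 - 16.5861 = 57.614 dB


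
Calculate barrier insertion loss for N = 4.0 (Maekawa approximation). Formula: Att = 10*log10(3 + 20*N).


3 + 20*N = 3 + 20*4.0 = 83
Att = 10*log10(83) = 19.191 dB


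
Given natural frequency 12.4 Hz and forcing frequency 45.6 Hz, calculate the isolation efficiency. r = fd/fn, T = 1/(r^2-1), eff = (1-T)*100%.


r = 45.6 / 12.4 = 3.67742
r^2 - 1 = 3.67742^2 - 1 = 12.5234
T = 1/12.5234 = 0.0798505
Efficiency = (1 - 0.0798505)*100 = 92.015 %


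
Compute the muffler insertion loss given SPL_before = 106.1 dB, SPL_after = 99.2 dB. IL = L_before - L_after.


Insertion loss = SPL without muffler - SPL with muffler
IL = 106.1 - 99.2 = 6.9 dB


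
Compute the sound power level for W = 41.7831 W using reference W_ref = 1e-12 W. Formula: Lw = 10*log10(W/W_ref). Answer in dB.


W / W_ref = 41.7831 / 1e-12 = 4.17831e+13
Lw = 10 * log10(4.17831e+13) = 136.21 dB


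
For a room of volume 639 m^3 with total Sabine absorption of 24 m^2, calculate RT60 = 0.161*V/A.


RT60 = 0.161 * 639 / 24 = 4.2866 s


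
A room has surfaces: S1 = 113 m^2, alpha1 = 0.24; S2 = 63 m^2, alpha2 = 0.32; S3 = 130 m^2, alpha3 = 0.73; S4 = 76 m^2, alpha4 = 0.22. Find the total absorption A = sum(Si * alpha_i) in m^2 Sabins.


113 * 0.24 = 27.12
63 * 0.32 = 20.16
130 * 0.73 = 94.9
76 * 0.22 = 16.72
A_total = 27.12 + 20.16 + 94.9 + 16.72 = 158.9 m^2


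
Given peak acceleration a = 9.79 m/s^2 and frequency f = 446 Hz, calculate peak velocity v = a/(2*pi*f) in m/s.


omega = 2*pi*f = 2*pi*446 = 2802.3 rad/s
v = a / omega = 9.79 / 2802.3 = 0.0034936 m/s


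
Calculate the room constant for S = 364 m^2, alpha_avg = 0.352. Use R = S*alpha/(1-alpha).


R = 364 * 0.352 / (1 - 0.352) = 197.73 m^2


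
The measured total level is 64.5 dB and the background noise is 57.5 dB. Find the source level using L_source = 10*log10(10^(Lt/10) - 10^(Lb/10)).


10^(64.5/10) = 2.81838e+06
10^(57.5/10) = 562341
Difference = 2.81838e+06 - 562341 = 2.25604e+06
L_source = 10*log10(2.25604e+06) = 63.533 dB


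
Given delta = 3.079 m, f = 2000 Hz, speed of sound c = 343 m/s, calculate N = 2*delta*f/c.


N = 2*delta*f/c = 2*delta/lambda, where lambda = c/f
lambda = 343 / 2000 = 0.1715 m
N = 2 * 3.079 / 0.1715 = 35.907


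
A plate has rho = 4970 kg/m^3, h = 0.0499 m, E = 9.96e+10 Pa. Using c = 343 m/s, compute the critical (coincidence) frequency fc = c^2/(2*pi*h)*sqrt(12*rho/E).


12*rho/E = 12*4970/9.96e+10 = 5.98795e-07
sqrt(12*rho/E) = sqrt(5.98795e-07) = 0.000773818
c^2/(2*pi*h) = 343^2/(2*pi*0.0499) = 375239
fc = 375239 * 0.000773818 = 290.37 Hz


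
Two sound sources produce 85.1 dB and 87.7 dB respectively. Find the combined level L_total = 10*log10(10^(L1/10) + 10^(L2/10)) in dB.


10^(85.1/10) = 3.23594e+08
10^(87.7/10) = 5.88844e+08
Sum = 3.23594e+08 + 5.88844e+08 = 9.12438e+08
L_total = 10*log10(9.12438e+08) = 89.602 dB


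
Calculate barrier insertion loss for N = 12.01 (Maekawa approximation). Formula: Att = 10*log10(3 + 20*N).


3 + 20*N = 3 + 20*12.01 = 243.2
Att = 10*log10(243.2) = 23.86 dB


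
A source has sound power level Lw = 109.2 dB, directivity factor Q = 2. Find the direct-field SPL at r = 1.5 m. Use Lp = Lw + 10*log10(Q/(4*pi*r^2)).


4*pi*r^2 = 4*pi*1.5^2 = 28.2743 m^2
Q / (4*pi*r^2) = 2 / 28.2743 = 0.0707356
Lp = 109.2 + 10*log10(0.0707356) = 97.696 dB


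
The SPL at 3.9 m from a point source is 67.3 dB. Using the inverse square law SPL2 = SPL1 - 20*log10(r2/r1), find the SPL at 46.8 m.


r2/r1 = 46.8/3.9 = 12
Correction = 20*log10(12) = 21.5836 dB
SPL2 = 67.3 - 21.5836 = 45.716 dB


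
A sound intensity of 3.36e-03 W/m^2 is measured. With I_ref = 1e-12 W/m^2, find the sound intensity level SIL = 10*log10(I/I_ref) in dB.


I / I_ref = 3.36e-03 / 1e-12 = 3.36e+09
SIL = 10 * log10(3.36e+09) = 95.263 dB


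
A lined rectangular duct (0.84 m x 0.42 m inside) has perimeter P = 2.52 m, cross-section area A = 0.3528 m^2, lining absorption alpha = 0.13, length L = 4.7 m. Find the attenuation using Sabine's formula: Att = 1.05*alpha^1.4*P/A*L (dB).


alpha^1.4 = 0.13^1.4 = 0.0574805
Attenuation rate = 1.05 * alpha^1.4 * P / A
= 1.05 * 0.0574805 * 2.52 / 0.3528 = 0.431104 dB/m
Total Att = 0.431104 * 4.7 = 2.0262 dB


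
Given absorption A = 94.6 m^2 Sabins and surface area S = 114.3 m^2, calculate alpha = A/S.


Absorption coefficient = absorbed power / incident power
alpha = A / S = 94.6 / 114.3 = 0.82765


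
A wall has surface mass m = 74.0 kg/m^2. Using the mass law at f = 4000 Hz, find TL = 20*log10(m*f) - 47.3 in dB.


m * f = 74.0 * 4000 = 296000
20*log10(296000) = 109.426 dB
TL = 109.426 - 47.3 = 62.126 dB


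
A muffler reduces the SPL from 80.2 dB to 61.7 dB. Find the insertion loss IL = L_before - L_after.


Insertion loss = SPL without muffler - SPL with muffler
IL = 80.2 - 61.7 = 18.5 dB


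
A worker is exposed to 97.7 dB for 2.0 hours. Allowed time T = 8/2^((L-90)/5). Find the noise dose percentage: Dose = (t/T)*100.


T_allowed = 8 / 2^((97.7 - 90)/5) = 2.75108 hr
Dose = 2.0 / 2.75108 * 100 = 72.699 %


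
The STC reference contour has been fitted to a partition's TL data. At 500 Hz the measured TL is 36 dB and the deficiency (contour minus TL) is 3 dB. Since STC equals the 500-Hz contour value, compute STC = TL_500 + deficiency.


By ASTM E413, STC = value of the fitted reference contour at 500 Hz.
Contour value at 500 Hz = TL_500 + deficiency = 36 + 3 = 39
STC = 39


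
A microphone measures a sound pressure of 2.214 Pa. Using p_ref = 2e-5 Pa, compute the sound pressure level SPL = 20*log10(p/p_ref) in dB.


p / p_ref = 2.214 / 2e-5 = 110700
SPL = 20 * log10(110700) = 100.88 dB


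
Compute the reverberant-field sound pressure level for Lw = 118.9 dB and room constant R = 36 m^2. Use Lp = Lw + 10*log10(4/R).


4/R = 4/36 = 0.111111
Lp = 118.9 + 10*log10(0.111111) = 109.36 dB


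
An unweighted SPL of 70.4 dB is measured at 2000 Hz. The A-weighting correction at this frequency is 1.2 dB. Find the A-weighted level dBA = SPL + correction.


A-weighting table: 2000 Hz -> 1.2 dB correction
SPL_A = SPL + correction = 70.4 + (1.2) = 71.6 dBA


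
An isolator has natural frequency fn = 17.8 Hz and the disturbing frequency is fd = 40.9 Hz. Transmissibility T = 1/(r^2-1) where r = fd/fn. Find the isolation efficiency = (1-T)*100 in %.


r = 40.9 / 17.8 = 2.29775
r^2 - 1 = 2.29775^2 - 1 = 4.27966
T = 1/4.27966 = 0.233663
Efficiency = (1 - 0.233663)*100 = 76.634 %


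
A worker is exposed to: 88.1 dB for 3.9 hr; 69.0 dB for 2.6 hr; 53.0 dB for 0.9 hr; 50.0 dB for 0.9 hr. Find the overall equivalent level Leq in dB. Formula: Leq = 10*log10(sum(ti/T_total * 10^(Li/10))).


T_total = 3.9 + 2.6 + 0.9 + 0.9 = 8.3 hr
(3.9/8.3) * 10^(88.1/10) = 3.0338e+08
(2.6/8.3) * 10^(69.0/10) = 2.48826e+06
(0.9/8.3) * 10^(53.0/10) = 21635.4
(0.9/8.3) * 10^(50.0/10) = 10843.4
Sum = 3.0338e+08 + 2.48826e+06 + 21635.4 + 10843.4 = 3.05901e+08
Leq = 10*log10(3.05901e+08) = 84.856 dB


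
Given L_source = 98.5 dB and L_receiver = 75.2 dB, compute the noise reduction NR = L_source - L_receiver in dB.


NR = L_source - L_receiver (difference between source and receiving room levels)
NR = 98.5 - 75.2 = 23.3 dB


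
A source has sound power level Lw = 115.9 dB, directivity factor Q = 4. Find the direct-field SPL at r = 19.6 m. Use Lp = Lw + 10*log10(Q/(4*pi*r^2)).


4*pi*r^2 = 4*pi*19.6^2 = 4827.5 m^2
Q / (4*pi*r^2) = 4 / 4827.5 = 0.000828586
Lp = 115.9 + 10*log10(0.000828586) = 85.083 dB


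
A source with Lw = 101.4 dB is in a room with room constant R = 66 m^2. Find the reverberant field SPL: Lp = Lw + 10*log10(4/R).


4/R = 4/66 = 0.0606061
Lp = 101.4 + 10*log10(0.0606061) = 89.225 dB


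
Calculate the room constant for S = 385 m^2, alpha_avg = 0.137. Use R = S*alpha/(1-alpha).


R = 385 * 0.137 / (1 - 0.137) = 61.118 m^2


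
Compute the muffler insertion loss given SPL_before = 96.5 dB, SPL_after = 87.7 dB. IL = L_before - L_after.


Insertion loss = SPL without muffler - SPL with muffler
IL = 96.5 - 87.7 = 8.8 dB


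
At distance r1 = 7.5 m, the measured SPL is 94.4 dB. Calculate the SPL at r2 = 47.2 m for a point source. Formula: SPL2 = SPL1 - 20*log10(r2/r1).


r2/r1 = 47.2/7.5 = 6.29333
Correction = 20*log10(6.29333) = 15.9776 dB
SPL2 = 94.4 - 15.9776 = 78.422 dB


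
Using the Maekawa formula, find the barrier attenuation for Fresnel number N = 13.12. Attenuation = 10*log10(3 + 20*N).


3 + 20*N = 3 + 20*13.12 = 265.4
Att = 10*log10(265.4) = 24.239 dB


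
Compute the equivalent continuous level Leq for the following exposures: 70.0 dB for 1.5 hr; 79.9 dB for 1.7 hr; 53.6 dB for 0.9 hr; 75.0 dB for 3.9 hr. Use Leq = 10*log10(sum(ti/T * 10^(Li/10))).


T_total = 1.5 + 1.7 + 0.9 + 3.9 = 8.0 hr
(1.5/8.0) * 10^(70.0/10) = 1.875e+06
(1.7/8.0) * 10^(79.9/10) = 2.07663e+07
(0.9/8.0) * 10^(53.6/10) = 25772.3
(3.9/8.0) * 10^(75.0/10) = 1.54161e+07
Sum = 1.875e+06 + 2.07663e+07 + 25772.3 + 1.54161e+07 = 3.80832e+07
Leq = 10*log10(3.80832e+07) = 75.807 dB


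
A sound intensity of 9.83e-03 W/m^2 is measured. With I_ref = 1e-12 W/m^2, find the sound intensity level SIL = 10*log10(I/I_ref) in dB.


I / I_ref = 9.83e-03 / 1e-12 = 9.83e+09
SIL = 10 * log10(9.83e+09) = 99.926 dB


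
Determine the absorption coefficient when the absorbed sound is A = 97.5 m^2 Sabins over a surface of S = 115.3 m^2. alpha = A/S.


Absorption coefficient = absorbed power / incident power
alpha = A / S = 97.5 / 115.3 = 0.84562


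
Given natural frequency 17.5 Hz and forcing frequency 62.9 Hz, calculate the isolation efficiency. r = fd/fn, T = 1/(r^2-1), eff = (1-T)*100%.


r = 62.9 / 17.5 = 3.59429
r^2 - 1 = 3.59429^2 - 1 = 11.9189
T = 1/11.9189 = 0.0839004
Efficiency = (1 - 0.0839004)*100 = 91.61 %


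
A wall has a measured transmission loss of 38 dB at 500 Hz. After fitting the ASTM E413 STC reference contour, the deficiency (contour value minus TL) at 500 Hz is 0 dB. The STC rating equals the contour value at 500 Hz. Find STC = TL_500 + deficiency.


By ASTM E413, STC = value of the fitted reference contour at 500 Hz.
Contour value at 500 Hz = TL_500 + deficiency = 38 + 0 = 38
STC = 38


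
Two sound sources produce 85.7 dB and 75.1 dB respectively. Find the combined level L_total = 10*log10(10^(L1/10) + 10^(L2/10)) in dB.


10^(85.7/10) = 3.71535e+08
10^(75.1/10) = 3.23594e+07
Sum = 3.71535e+08 + 3.23594e+07 = 4.03894e+08
L_total = 10*log10(4.03894e+08) = 86.063 dB


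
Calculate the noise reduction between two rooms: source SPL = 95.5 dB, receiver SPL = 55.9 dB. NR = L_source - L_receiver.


NR = L_source - L_receiver (difference between source and receiving room levels)
NR = 95.5 - 55.9 = 39.6 dB


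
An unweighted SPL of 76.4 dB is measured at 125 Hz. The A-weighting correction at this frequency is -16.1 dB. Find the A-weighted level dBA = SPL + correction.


A-weighting table: 125 Hz -> -16.1 dB correction
SPL_A = SPL + correction = 76.4 + (-16.1) = 60.3 dBA


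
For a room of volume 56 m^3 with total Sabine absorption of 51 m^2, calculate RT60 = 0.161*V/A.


RT60 = 0.161 * 56 / 51 = 0.17678 s


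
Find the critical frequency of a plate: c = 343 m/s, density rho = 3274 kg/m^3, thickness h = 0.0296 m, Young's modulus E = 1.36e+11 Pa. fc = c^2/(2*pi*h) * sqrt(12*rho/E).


12*rho/E = 12*3274/1.36e+11 = 2.88882e-07
sqrt(12*rho/E) = sqrt(2.88882e-07) = 0.000537477
c^2/(2*pi*h) = 343^2/(2*pi*0.0296) = 632582
fc = 632582 * 0.000537477 = 340 Hz


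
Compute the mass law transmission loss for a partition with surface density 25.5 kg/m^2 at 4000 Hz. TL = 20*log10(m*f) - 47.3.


m * f = 25.5 * 4000 = 102000
20*log10(102000) = 100.172 dB
TL = 100.172 - 47.3 = 52.872 dB


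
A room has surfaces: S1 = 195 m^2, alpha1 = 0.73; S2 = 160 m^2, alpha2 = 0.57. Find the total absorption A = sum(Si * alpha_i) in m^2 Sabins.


195 * 0.73 = 142.35
160 * 0.57 = 91.2
A_total = 142.35 + 91.2 = 233.55 m^2


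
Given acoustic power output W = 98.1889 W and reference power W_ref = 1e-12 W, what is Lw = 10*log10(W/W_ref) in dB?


W / W_ref = 98.1889 / 1e-12 = 9.81889e+13
Lw = 10 * log10(9.81889e+13) = 139.92 dB


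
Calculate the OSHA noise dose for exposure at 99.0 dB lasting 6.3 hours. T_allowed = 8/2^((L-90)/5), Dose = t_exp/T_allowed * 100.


T_allowed = 8 / 2^((99.0 - 90)/5) = 2.2974 hr
Dose = 6.3 / 2.2974 * 100 = 274.22 %


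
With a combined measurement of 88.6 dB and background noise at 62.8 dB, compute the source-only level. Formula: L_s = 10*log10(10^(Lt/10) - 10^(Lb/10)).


10^(88.6/10) = 7.24436e+08
10^(62.8/10) = 1.90546e+06
Difference = 7.24436e+08 - 1.90546e+06 = 7.22531e+08
L_source = 10*log10(7.22531e+08) = 88.589 dB


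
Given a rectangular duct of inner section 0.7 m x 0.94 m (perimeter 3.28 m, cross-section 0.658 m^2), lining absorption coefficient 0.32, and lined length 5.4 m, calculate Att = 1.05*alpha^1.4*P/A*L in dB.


alpha^1.4 = 0.32^1.4 = 0.202866
Attenuation rate = 1.05 * alpha^1.4 * P / A
= 1.05 * 0.202866 * 3.28 / 0.658 = 1.06181 dB/m
Total Att = 1.06181 * 5.4 = 5.7338 dB


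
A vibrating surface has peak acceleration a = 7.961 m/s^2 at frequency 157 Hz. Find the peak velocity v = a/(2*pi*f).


omega = 2*pi*f = 2*pi*157 = 986.46 rad/s
v = a / omega = 7.961 / 986.46 = 0.0080703 m/s


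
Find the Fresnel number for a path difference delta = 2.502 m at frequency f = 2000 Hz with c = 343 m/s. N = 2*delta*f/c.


N = 2*delta*f/c = 2*delta/lambda, where lambda = c/f
lambda = 343 / 2000 = 0.1715 m
N = 2 * 2.502 / 0.1715 = 29.178


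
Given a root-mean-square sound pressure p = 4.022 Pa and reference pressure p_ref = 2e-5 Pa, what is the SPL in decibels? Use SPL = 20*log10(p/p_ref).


p / p_ref = 4.022 / 2e-5 = 201100
SPL = 20 * log10(201100) = 106.07 dB


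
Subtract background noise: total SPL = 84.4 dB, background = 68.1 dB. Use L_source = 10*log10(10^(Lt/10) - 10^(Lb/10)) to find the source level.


10^(84.4/10) = 2.75423e+08
10^(68.1/10) = 6.45654e+06
Difference = 2.75423e+08 - 6.45654e+06 = 2.68966e+08
L_source = 10*log10(2.68966e+08) = 84.297 dB


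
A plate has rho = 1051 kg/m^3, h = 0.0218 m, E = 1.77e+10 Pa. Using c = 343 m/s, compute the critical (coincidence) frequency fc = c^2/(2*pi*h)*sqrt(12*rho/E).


12*rho/E = 12*1051/1.77e+10 = 7.12542e-07
sqrt(12*rho/E) = sqrt(7.12542e-07) = 0.000844122
c^2/(2*pi*h) = 343^2/(2*pi*0.0218) = 858918
fc = 858918 * 0.000844122 = 725.03 Hz


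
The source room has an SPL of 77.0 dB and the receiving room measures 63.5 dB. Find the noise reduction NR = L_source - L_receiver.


NR = L_source - L_receiver (difference between source and receiving room levels)
NR = 77.0 - 63.5 = 13.5 dB


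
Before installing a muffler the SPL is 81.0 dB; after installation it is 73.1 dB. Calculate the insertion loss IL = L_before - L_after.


Insertion loss = SPL without muffler - SPL with muffler
IL = 81.0 - 73.1 = 7.9 dB


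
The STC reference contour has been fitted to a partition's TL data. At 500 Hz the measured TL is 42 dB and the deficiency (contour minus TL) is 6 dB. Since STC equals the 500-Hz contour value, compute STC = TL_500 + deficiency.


By ASTM E413, STC = value of the fitted reference contour at 500 Hz.
Contour value at 500 Hz = TL_500 + deficiency = 42 + 6 = 48
STC = 48


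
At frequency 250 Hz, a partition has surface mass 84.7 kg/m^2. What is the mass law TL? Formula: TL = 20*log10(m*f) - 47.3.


m * f = 84.7 * 250 = 21175
20*log10(21175) = 86.5165 dB
TL = 86.5165 - 47.3 = 39.216 dB


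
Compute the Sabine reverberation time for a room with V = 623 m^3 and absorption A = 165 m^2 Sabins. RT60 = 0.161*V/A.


RT60 = 0.161 * 623 / 165 = 0.6079 s


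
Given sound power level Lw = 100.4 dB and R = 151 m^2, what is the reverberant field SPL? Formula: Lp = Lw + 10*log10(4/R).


4/R = 4/151 = 0.0264901
Lp = 100.4 + 10*log10(0.0264901) = 84.631 dB


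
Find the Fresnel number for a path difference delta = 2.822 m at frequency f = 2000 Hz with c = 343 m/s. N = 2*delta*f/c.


N = 2*delta*f/c = 2*delta/lambda, where lambda = c/f
lambda = 343 / 2000 = 0.1715 m
N = 2 * 2.822 / 0.1715 = 32.91


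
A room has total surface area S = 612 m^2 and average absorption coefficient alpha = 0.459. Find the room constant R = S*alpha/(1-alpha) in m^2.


R = 612 * 0.459 / (1 - 0.459) = 519.24 m^2


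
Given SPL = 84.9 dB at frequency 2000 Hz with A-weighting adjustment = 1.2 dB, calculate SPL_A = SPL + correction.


A-weighting table: 2000 Hz -> 1.2 dB correction
SPL_A = SPL + correction = 84.9 + (1.2) = 86.1 dBA


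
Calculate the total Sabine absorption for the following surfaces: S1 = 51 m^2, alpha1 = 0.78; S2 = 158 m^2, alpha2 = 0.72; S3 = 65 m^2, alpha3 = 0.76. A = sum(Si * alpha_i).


51 * 0.78 = 39.78
158 * 0.72 = 113.76
65 * 0.76 = 49.4
A_total = 39.78 + 113.76 + 49.4 = 202.94 m^2


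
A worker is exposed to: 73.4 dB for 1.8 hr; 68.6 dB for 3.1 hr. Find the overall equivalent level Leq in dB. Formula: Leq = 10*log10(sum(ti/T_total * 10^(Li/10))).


T_total = 1.8 + 3.1 = 4.9 hr
(1.8/4.9) * 10^(73.4/10) = 8.03668e+06
(3.1/4.9) * 10^(68.6/10) = 4.58317e+06
Sum = 8.03668e+06 + 4.58317e+06 = 1.26198e+07
Leq = 10*log10(1.26198e+07) = 71.011 dB


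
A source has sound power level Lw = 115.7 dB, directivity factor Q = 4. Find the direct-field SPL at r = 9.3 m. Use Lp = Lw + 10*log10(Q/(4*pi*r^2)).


4*pi*r^2 = 4*pi*9.3^2 = 1086.87 m^2
Q / (4*pi*r^2) = 4 / 1086.87 = 0.00368029
Lp = 115.7 + 10*log10(0.00368029) = 91.359 dB


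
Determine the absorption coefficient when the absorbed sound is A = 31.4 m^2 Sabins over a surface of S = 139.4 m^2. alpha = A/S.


Absorption coefficient = absorbed power / incident power
alpha = A / S = 31.4 / 139.4 = 0.22525


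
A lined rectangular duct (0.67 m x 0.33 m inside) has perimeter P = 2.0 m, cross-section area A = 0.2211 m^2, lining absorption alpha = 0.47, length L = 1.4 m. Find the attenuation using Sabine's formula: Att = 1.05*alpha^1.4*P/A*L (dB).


alpha^1.4 = 0.47^1.4 = 0.347486
Attenuation rate = 1.05 * alpha^1.4 * P / A
= 1.05 * 0.347486 * 2.0 / 0.2211 = 3.30041 dB/m
Total Att = 3.30041 * 1.4 = 4.6206 dB


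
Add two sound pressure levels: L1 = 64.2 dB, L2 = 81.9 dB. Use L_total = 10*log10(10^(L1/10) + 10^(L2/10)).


10^(64.2/10) = 2.63027e+06
10^(81.9/10) = 1.54882e+08
Sum = 2.63027e+06 + 1.54882e+08 = 1.57512e+08
L_total = 10*log10(1.57512e+08) = 81.973 dB


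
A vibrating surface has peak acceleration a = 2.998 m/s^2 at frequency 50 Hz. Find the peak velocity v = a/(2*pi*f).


omega = 2*pi*f = 2*pi*50 = 314.159 rad/s
v = a / omega = 2.998 / 314.159 = 0.0095429 m/s


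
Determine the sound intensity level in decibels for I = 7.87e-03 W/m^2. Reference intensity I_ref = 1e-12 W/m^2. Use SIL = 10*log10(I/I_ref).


I / I_ref = 7.87e-03 / 1e-12 = 7.87e+09
SIL = 10 * log10(7.87e+09) = 98.96 dB


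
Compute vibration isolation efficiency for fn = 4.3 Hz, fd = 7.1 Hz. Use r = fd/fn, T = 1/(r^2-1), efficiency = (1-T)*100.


r = 7.1 / 4.3 = 1.65116
r^2 - 1 = 1.65116^2 - 1 = 1.72633
T = 1/1.72633 = 0.579264
Efficiency = (1 - 0.579264)*100 = 42.074 %


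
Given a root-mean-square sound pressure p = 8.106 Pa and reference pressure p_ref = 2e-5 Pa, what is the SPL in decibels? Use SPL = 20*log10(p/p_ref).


p / p_ref = 8.106 / 2e-5 = 405300
SPL = 20 * log10(405300) = 112.16 dB


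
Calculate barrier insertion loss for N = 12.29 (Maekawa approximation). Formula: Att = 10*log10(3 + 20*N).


3 + 20*N = 3 + 20*12.29 = 248.8
Att = 10*log10(248.8) = 23.959 dB


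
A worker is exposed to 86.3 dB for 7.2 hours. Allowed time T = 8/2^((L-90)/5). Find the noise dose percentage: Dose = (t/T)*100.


T_allowed = 8 / 2^((86.3 - 90)/5) = 13.3614 hr
Dose = 7.2 / 13.3614 * 100 = 53.887 %


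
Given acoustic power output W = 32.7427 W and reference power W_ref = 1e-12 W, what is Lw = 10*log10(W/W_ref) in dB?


W / W_ref = 32.7427 / 1e-12 = 3.27427e+13
Lw = 10 * log10(3.27427e+13) = 135.15 dB


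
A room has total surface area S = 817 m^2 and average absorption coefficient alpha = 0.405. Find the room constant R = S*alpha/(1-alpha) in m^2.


R = 817 * 0.405 / (1 - 0.405) = 556.11 m^2


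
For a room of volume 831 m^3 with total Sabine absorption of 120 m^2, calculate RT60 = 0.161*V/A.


RT60 = 0.161 * 831 / 120 = 1.1149 s


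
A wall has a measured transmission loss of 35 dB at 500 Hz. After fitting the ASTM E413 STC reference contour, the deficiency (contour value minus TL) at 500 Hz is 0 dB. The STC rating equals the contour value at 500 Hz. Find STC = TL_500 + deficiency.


By ASTM E413, STC = value of the fitted reference contour at 500 Hz.
Contour value at 500 Hz = TL_500 + deficiency = 35 + 0 = 35
STC = 35


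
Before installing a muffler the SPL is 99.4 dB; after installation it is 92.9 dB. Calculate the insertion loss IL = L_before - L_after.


Insertion loss = SPL without muffler - SPL with muffler
IL = 99.4 - 92.9 = 6.5 dB


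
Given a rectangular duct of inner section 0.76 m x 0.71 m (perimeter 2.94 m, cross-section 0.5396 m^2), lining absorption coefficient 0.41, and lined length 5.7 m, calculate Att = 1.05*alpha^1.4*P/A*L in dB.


alpha^1.4 = 0.41^1.4 = 0.28701
Attenuation rate = 1.05 * alpha^1.4 * P / A
= 1.05 * 0.28701 * 2.94 / 0.5396 = 1.64196 dB/m
Total Att = 1.64196 * 5.7 = 9.3592 dB


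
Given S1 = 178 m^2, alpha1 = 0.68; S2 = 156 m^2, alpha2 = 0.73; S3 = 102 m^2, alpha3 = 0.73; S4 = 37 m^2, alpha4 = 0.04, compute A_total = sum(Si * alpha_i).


178 * 0.68 = 121.04
156 * 0.73 = 113.88
102 * 0.73 = 74.46
37 * 0.04 = 1.48
A_total = 121.04 + 113.88 + 74.46 + 1.48 = 310.86 m^2


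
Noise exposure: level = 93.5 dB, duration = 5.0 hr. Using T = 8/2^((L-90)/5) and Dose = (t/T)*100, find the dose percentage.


T_allowed = 8 / 2^((93.5 - 90)/5) = 4.92458 hr
Dose = 5.0 / 4.92458 * 100 = 101.53 %


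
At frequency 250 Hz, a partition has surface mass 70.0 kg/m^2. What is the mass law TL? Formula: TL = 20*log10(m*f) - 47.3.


m * f = 70.0 * 250 = 17500
20*log10(17500) = 84.8608 dB
TL = 84.8608 - 47.3 = 37.561 dB


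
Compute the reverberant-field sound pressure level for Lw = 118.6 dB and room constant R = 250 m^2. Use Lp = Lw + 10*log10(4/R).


4/R = 4/250 = 0.016
Lp = 118.6 + 10*log10(0.016) = 100.64 dB


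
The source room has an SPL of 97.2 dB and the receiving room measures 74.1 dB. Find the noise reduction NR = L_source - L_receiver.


NR = L_source - L_receiver (difference between source and receiving room levels)
NR = 97.2 - 74.1 = 23.1 dB


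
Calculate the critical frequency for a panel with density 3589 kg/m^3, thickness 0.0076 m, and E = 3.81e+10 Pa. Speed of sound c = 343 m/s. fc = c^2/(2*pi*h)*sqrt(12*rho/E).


12*rho/E = 12*3589/3.81e+10 = 1.13039e-06
sqrt(12*rho/E) = sqrt(1.13039e-06) = 0.0010632
c^2/(2*pi*h) = 343^2/(2*pi*0.0076) = 2.46374e+06
fc = 2.46374e+06 * 0.0010632 = 2619.4 Hz


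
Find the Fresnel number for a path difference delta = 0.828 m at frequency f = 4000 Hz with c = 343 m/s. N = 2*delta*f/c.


N = 2*delta*f/c = 2*delta/lambda, where lambda = c/f
lambda = 343 / 4000 = 0.08575 m
N = 2 * 0.828 / 0.08575 = 19.312


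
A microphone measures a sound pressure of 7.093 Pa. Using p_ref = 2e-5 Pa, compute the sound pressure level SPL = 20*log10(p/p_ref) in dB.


p / p_ref = 7.093 / 2e-5 = 354650
SPL = 20 * log10(354650) = 111 dB


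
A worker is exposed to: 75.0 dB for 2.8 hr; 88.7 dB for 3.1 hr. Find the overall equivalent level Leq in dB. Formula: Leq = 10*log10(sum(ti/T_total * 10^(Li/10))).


T_total = 2.8 + 3.1 = 5.9 hr
(2.8/5.9) * 10^(75.0/10) = 1.50074e+07
(3.1/5.9) * 10^(88.7/10) = 3.89502e+08
Sum = 1.50074e+07 + 3.89502e+08 = 4.04509e+08
Leq = 10*log10(4.04509e+08) = 86.069 dB


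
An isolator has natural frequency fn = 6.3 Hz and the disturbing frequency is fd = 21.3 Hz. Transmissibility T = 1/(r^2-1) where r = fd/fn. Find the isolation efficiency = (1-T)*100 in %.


r = 21.3 / 6.3 = 3.38095
r^2 - 1 = 3.38095^2 - 1 = 10.4308
T = 1/10.4308 = 0.0958699
Efficiency = (1 - 0.0958699)*100 = 90.413 %


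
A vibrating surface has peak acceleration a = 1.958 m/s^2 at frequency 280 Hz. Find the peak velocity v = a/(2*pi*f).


omega = 2*pi*f = 2*pi*280 = 1759.29 rad/s
v = a / omega = 1.958 / 1759.29 = 0.0011129 m/s


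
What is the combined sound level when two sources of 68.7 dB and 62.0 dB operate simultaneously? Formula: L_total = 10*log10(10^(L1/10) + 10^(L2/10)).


10^(68.7/10) = 7.4131e+06
10^(62.0/10) = 1.58489e+06
Sum = 7.4131e+06 + 1.58489e+06 = 8.99799e+06
L_total = 10*log10(8.99799e+06) = 69.541 dB


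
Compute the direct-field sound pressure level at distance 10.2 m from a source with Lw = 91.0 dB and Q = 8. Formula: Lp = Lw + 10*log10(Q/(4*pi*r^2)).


4*pi*r^2 = 4*pi*10.2^2 = 1307.41 m^2
Q / (4*pi*r^2) = 8 / 1307.41 = 0.00611897
Lp = 91.0 + 10*log10(0.00611897) = 68.867 dB


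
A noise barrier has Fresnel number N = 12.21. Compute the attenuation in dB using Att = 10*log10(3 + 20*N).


3 + 20*N = 3 + 20*12.21 = 247.2
Att = 10*log10(247.2) = 23.93 dB


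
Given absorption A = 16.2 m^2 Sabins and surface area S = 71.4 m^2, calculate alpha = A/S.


Absorption coefficient = absorbed power / incident power
alpha = A / S = 16.2 / 71.4 = 0.22689


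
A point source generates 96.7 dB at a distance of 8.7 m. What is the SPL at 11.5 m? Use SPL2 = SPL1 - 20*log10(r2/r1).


r2/r1 = 11.5/8.7 = 1.32184
Correction = 20*log10(1.32184) = 2.42358 dB
SPL2 = 96.7 - 2.42358 = 94.276 dB


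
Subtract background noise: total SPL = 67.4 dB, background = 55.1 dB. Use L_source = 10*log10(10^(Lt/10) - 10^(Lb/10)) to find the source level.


10^(67.4/10) = 5.49541e+06
10^(55.1/10) = 323594
Difference = 5.49541e+06 - 323594 = 5.17182e+06
L_source = 10*log10(5.17182e+06) = 67.136 dB


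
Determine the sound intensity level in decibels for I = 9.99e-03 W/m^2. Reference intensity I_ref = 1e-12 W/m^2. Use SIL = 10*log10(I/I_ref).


I / I_ref = 9.99e-03 / 1e-12 = 9.99e+09
SIL = 10 * log10(9.99e+09) = 99.996 dB


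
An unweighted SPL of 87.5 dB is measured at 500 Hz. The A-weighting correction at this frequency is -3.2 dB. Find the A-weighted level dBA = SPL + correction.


A-weighting table: 500 Hz -> -3.2 dB correction
SPL_A = SPL + correction = 87.5 + (-3.2) = 84.3 dBA


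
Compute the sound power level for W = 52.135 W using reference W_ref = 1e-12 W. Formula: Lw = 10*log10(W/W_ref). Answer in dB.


W / W_ref = 52.135 / 1e-12 = 5.2135e+13
Lw = 10 * log10(5.2135e+13) = 137.17 dB


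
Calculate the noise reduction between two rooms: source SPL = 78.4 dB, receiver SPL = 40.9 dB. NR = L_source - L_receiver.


NR = L_source - L_receiver (difference between source and receiving room levels)
NR = 78.4 - 40.9 = 37.5 dB


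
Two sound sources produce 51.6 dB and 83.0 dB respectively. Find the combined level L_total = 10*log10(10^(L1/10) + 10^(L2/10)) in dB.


10^(51.6/10) = 144544
10^(83.0/10) = 1.99526e+08
Sum = 144544 + 1.99526e+08 = 1.99671e+08
L_total = 10*log10(1.99671e+08) = 83.003 dB


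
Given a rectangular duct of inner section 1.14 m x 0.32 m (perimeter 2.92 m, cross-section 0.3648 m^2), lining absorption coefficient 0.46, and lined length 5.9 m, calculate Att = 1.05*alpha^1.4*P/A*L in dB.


alpha^1.4 = 0.46^1.4 = 0.337179
Attenuation rate = 1.05 * alpha^1.4 * P / A
= 1.05 * 0.337179 * 2.92 / 0.3648 = 2.83386 dB/m
Total Att = 2.83386 * 5.9 = 16.72 dB


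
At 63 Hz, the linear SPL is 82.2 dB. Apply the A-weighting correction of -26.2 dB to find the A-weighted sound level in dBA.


A-weighting table: 63 Hz -> -26.2 dB correction
SPL_A = SPL + correction = 82.2 + (-26.2) = 56 dBA


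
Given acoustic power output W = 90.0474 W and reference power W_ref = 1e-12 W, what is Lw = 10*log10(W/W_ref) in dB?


W / W_ref = 90.0474 / 1e-12 = 9.00474e+13
Lw = 10 * log10(9.00474e+13) = 139.54 dB


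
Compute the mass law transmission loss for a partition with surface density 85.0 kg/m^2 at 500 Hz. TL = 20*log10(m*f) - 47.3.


m * f = 85.0 * 500 = 42500
20*log10(42500) = 92.5678 dB
TL = 92.5678 - 47.3 = 45.268 dB


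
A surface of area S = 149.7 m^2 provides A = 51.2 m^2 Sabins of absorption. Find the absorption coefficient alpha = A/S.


Absorption coefficient = absorbed power / incident power
alpha = A / S = 51.2 / 149.7 = 0.34202


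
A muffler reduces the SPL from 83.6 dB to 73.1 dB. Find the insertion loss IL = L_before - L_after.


Insertion loss = SPL without muffler - SPL with muffler
IL = 83.6 - 73.1 = 10.5 dB


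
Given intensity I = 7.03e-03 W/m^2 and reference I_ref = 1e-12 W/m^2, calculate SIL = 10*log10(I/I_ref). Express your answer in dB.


I / I_ref = 7.03e-03 / 1e-12 = 7.03e+09
SIL = 10 * log10(7.03e+09) = 98.47 dB


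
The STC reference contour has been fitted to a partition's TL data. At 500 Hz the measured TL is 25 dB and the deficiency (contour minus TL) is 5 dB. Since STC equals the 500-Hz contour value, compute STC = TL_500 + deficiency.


By ASTM E413, STC = value of the fitted reference contour at 500 Hz.
Contour value at 500 Hz = TL_500 + deficiency = 25 + 5 = 30
STC = 30


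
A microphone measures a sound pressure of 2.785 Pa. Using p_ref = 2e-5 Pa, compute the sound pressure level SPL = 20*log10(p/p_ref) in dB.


p / p_ref = 2.785 / 2e-5 = 139250
SPL = 20 * log10(139250) = 102.88 dB


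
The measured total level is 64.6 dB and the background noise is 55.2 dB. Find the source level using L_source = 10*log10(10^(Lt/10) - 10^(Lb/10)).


10^(64.6/10) = 2.88403e+06
10^(55.2/10) = 331131
Difference = 2.88403e+06 - 331131 = 2.5529e+06
L_source = 10*log10(2.5529e+06) = 64.07 dB


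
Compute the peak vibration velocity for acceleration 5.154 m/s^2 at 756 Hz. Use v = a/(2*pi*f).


omega = 2*pi*f = 2*pi*756 = 4750.09 rad/s
v = a / omega = 5.154 / 4750.09 = 0.001085 m/s


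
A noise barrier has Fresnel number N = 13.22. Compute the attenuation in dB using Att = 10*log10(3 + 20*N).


3 + 20*N = 3 + 20*13.22 = 267.4
Att = 10*log10(267.4) = 24.272 dB


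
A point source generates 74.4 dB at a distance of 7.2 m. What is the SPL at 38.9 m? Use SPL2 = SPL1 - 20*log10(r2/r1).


r2/r1 = 38.9/7.2 = 5.40278
Correction = 20*log10(5.40278) = 14.6523 dB
SPL2 = 74.4 - 14.6523 = 59.748 dB


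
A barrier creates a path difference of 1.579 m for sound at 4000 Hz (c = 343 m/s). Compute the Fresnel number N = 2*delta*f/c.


N = 2*delta*f/c = 2*delta/lambda, where lambda = c/f
lambda = 343 / 4000 = 0.08575 m
N = 2 * 1.579 / 0.08575 = 36.828


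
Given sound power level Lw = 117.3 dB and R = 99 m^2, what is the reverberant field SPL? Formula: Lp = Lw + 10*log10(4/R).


4/R = 4/99 = 0.040404
Lp = 117.3 + 10*log10(0.040404) = 103.36 dB


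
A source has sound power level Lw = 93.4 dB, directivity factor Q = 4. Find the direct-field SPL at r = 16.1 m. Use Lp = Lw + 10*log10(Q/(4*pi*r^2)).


4*pi*r^2 = 4*pi*16.1^2 = 3257.33 m^2
Q / (4*pi*r^2) = 4 / 3257.33 = 0.001228
Lp = 93.4 + 10*log10(0.001228) = 64.292 dB


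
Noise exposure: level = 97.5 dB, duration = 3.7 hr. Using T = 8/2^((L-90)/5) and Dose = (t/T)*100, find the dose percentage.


T_allowed = 8 / 2^((97.5 - 90)/5) = 2.82843 hr
Dose = 3.7 / 2.82843 * 100 = 130.81 %


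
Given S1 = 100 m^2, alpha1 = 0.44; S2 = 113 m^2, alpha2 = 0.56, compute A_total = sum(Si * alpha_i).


100 * 0.44 = 44
113 * 0.56 = 63.28
A_total = 44 + 63.28 = 107.28 m^2


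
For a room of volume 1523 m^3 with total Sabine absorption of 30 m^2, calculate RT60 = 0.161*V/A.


RT60 = 0.161 * 1523 / 30 = 8.1734 s


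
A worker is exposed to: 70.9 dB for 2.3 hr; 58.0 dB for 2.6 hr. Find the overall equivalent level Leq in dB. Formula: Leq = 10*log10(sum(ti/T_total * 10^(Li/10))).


T_total = 2.3 + 2.6 = 4.9 hr
(2.3/4.9) * 10^(70.9/10) = 5.77473e+06
(2.6/4.9) * 10^(58.0/10) = 334794
Sum = 5.77473e+06 + 334794 = 6.10952e+06
Leq = 10*log10(6.10952e+06) = 67.86 dB


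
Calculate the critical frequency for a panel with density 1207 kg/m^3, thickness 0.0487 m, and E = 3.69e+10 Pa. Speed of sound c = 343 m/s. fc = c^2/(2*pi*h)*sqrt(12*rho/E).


12*rho/E = 12*1207/3.69e+10 = 3.9252e-07
sqrt(12*rho/E) = sqrt(3.9252e-07) = 0.000626514
c^2/(2*pi*h) = 343^2/(2*pi*0.0487) = 384485
fc = 384485 * 0.000626514 = 240.89 Hz


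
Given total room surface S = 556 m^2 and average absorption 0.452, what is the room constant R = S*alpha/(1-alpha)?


R = 556 * 0.452 / (1 - 0.452) = 458.6 m^2


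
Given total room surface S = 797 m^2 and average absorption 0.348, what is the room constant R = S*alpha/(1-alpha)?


R = 797 * 0.348 / (1 - 0.348) = 425.39 m^2


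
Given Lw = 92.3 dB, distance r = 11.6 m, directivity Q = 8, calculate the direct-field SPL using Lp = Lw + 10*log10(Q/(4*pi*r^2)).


4*pi*r^2 = 4*pi*11.6^2 = 1690.93 m^2
Q / (4*pi*r^2) = 8 / 1690.93 = 0.00473112
Lp = 92.3 + 10*log10(0.00473112) = 69.05 dB


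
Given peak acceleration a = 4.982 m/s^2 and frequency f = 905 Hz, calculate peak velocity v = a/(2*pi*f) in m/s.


omega = 2*pi*f = 2*pi*905 = 5686.28 rad/s
v = a / omega = 4.982 / 5686.28 = 0.00087614 m/s


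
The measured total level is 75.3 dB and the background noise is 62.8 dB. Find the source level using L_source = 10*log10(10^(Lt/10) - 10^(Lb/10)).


10^(75.3/10) = 3.38844e+07
10^(62.8/10) = 1.90546e+06
Difference = 3.38844e+07 - 1.90546e+06 = 3.19789e+07
L_source = 10*log10(3.19789e+07) = 75.049 dB


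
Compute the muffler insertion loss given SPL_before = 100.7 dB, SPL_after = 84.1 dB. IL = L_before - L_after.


Insertion loss = SPL without muffler - SPL with muffler
IL = 100.7 - 84.1 = 16.6 dB


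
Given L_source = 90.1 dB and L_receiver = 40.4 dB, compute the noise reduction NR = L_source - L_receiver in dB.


NR = L_source - L_receiver (difference between source and receiving room levels)
NR = 90.1 - 40.4 = 49.7 dB


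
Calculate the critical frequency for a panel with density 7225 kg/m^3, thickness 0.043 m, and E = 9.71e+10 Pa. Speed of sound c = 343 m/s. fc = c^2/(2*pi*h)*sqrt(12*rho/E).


12*rho/E = 12*7225/9.71e+10 = 8.92894e-07
sqrt(12*rho/E) = sqrt(8.92894e-07) = 0.000944931
c^2/(2*pi*h) = 343^2/(2*pi*0.043) = 435452
fc = 435452 * 0.000944931 = 411.47 Hz


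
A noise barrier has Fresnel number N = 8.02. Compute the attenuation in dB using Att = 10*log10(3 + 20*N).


3 + 20*N = 3 + 20*8.02 = 163.4
Att = 10*log10(163.4) = 22.133 dB


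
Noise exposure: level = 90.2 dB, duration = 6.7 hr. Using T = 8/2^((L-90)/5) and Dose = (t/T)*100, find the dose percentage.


T_allowed = 8 / 2^((90.2 - 90)/5) = 7.78124 hr
Dose = 6.7 / 7.78124 * 100 = 86.105 %


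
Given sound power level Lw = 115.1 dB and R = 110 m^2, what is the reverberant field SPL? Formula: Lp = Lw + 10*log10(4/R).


4/R = 4/110 = 0.0363636
Lp = 115.1 + 10*log10(0.0363636) = 100.71 dB


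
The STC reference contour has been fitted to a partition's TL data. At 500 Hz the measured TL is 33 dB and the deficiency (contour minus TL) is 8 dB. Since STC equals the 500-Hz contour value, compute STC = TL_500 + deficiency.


By ASTM E413, STC = value of the fitted reference contour at 500 Hz.
Contour value at 500 Hz = TL_500 + deficiency = 33 + 8 = 41
STC = 41


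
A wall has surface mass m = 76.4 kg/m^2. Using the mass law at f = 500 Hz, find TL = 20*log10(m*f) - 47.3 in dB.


m * f = 76.4 * 500 = 38200
20*log10(38200) = 91.6413 dB
TL = 91.6413 - 47.3 = 44.341 dB


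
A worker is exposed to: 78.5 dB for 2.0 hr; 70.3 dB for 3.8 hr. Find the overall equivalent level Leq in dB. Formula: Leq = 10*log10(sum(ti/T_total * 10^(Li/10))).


T_total = 2.0 + 3.8 = 5.8 hr
(2.0/5.8) * 10^(78.5/10) = 2.44119e+07
(3.8/5.8) * 10^(70.3/10) = 7.0203e+06
Sum = 2.44119e+07 + 7.0203e+06 = 3.14322e+07
Leq = 10*log10(3.14322e+07) = 74.974 dB


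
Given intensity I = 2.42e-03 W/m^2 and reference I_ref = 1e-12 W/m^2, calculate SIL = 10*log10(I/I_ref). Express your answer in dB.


I / I_ref = 2.42e-03 / 1e-12 = 2.42e+09
SIL = 10 * log10(2.42e+09) = 93.838 dB


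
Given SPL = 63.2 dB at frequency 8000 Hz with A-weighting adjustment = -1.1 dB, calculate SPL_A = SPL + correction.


A-weighting table: 8000 Hz -> -1.1 dB correction
SPL_A = SPL + correction = 63.2 + (-1.1) = 62.1 dBA


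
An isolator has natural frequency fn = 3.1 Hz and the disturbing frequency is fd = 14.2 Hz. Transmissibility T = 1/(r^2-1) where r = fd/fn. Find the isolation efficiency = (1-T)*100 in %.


r = 14.2 / 3.1 = 4.58065
r^2 - 1 = 4.58065^2 - 1 = 19.9824
T = 1/19.9824 = 0.050044
Efficiency = (1 - 0.050044)*100 = 94.996 %


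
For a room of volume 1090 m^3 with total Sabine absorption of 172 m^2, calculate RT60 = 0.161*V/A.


RT60 = 0.161 * 1090 / 172 = 1.0203 s


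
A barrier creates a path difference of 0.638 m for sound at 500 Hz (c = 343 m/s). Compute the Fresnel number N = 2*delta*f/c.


N = 2*delta*f/c = 2*delta/lambda, where lambda = c/f
lambda = 343 / 500 = 0.686 m
N = 2 * 0.638 / 0.686 = 1.8601


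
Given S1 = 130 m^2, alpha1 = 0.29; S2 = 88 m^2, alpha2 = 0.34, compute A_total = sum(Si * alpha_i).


130 * 0.29 = 37.7
88 * 0.34 = 29.92
A_total = 37.7 + 29.92 = 67.62 m^2


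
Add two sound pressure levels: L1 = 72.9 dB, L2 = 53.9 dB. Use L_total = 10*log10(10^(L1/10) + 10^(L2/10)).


10^(72.9/10) = 1.94984e+07
10^(53.9/10) = 245471
Sum = 1.94984e+07 + 245471 = 1.97439e+07
L_total = 10*log10(1.97439e+07) = 72.954 dB


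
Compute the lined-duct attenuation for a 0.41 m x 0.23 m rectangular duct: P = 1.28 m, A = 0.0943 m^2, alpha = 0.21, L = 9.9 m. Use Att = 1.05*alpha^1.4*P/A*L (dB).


alpha^1.4 = 0.21^1.4 = 0.112488
Attenuation rate = 1.05 * alpha^1.4 * P / A
= 1.05 * 0.112488 * 1.28 / 0.0943 = 1.60322 dB/m
Total Att = 1.60322 * 9.9 = 15.872 dB


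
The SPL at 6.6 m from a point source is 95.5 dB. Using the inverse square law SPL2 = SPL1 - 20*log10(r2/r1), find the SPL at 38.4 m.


r2/r1 = 38.4/6.6 = 5.81818
Correction = 20*log10(5.81818) = 15.2957 dB
SPL2 = 95.5 - 15.2957 = 80.204 dB


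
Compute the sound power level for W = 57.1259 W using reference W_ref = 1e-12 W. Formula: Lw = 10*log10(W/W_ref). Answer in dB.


W / W_ref = 57.1259 / 1e-12 = 5.71259e+13
Lw = 10 * log10(5.71259e+13) = 137.57 dB


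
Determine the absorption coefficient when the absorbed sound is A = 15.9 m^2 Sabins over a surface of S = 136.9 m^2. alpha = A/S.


Absorption coefficient = absorbed power / incident power
alpha = A / S = 15.9 / 136.9 = 0.11614


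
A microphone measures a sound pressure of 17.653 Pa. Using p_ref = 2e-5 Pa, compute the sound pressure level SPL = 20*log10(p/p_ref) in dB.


p / p_ref = 17.653 / 2e-5 = 882650
SPL = 20 * log10(882650) = 118.92 dB


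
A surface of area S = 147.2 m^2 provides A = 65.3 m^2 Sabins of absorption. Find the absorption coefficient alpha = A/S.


Absorption coefficient = absorbed power / incident power
alpha = A / S = 65.3 / 147.2 = 0.44361


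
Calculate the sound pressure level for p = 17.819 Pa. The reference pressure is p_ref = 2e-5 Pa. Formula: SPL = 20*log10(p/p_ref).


p / p_ref = 17.819 / 2e-5 = 890950
SPL = 20 * log10(890950) = 119 dB


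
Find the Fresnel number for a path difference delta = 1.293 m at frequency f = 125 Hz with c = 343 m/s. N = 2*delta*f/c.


N = 2*delta*f/c = 2*delta/lambda, where lambda = c/f
lambda = 343 / 125 = 2.744 m
N = 2 * 1.293 / 2.744 = 0.94242


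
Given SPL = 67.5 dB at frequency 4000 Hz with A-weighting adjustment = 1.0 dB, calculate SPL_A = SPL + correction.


A-weighting table: 4000 Hz -> 1.0 dB correction
SPL_A = SPL + correction = 67.5 + (1.0) = 68.5 dBA
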